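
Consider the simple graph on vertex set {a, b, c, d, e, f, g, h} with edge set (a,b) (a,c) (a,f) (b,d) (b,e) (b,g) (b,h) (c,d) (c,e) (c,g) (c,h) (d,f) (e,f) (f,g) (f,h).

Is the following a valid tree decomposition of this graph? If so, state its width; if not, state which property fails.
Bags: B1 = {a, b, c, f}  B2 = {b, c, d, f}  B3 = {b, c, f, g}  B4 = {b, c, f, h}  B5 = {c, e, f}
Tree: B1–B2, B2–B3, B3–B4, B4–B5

No — edge (b,e) lies in no bag.

A tree decomposition must satisfy three properties: every vertex lies in some bag; for every edge, both endpoints lie together in some bag; and for every vertex, the bags containing it form a connected subtree. Here edge (b,e) lies in no bag, so the decomposition is invalid.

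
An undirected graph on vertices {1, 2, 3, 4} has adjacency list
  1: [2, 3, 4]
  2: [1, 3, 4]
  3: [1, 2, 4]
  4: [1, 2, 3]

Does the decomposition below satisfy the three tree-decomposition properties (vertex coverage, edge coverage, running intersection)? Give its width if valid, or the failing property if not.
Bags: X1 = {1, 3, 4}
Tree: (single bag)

No — vertex 2 appears in no bag.

A tree decomposition must satisfy three properties: every vertex lies in some bag; for every edge, both endpoints lie together in some bag; and for every vertex, the bags containing it form a connected subtree. Here vertex 2 appears in no bag, so the decomposition is invalid.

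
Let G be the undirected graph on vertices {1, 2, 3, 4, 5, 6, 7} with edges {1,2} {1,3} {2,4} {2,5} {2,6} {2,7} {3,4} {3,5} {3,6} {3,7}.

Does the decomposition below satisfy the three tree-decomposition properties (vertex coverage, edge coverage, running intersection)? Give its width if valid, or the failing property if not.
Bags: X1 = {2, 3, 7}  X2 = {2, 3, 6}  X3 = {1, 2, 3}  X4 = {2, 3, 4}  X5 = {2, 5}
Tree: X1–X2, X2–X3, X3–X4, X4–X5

A tree decomposition must satisfy three properties: every vertex lies in some bag; for every edge, both endpoints lie together in some bag; and for every vertex, the bags containing it form a connected subtree. Here edge (3,5) lies in no bag, so the decomposition is invalid.

No — edge (3,5) lies in no bag.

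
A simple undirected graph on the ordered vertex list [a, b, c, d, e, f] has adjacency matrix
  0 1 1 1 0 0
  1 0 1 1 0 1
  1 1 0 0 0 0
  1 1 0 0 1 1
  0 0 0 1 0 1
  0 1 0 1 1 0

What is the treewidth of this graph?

2

A width-2 tree decomposition is:
Bags: B1 = {a, b, d}  B2 = {b, d, f}  B3 = {a, b, c}  B4 = {d, e, f}
Tree: B1–B2, B1–B3, B2–B4
Every bag has size at most 3, so the width is 3 − 1 = 2 and tw(G) ≤ 2. For the lower bound, the 3 vertices {d, e, f} are pairwise adjacent, and any tree decomposition puts a clique entirely inside one bag — forcing width ≥ 2. The upper and lower bounds meet at 2, so that is the treewidth.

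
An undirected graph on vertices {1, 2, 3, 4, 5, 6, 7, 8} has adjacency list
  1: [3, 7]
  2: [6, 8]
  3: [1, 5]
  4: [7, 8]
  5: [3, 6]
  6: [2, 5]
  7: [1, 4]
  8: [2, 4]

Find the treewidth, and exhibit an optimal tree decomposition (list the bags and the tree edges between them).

The largest bag has 3 vertices, giving width 2; this decomposition certifies tw(G) ≤ 2. Since 8–2–6–5–3–1–7–4–8 is a cycle in G, G is not acyclic. Forests are exactly the graphs of treewidth ≤ 1, so tw(G) ≥ 2. Hence tw(G) = 2 exactly.

Treewidth 2.
One optimal decomposition is:
Bags: B1 = {2, 6, 8}  B2 = {5, 6, 8}  B3 = {3, 5, 8}  B4 = {1, 3, 8}  B5 = {1, 7, 8}  B6 = {4, 7, 8}
Tree: B1–B2, B2–B3, B3–B4, B4–B5, B5–B6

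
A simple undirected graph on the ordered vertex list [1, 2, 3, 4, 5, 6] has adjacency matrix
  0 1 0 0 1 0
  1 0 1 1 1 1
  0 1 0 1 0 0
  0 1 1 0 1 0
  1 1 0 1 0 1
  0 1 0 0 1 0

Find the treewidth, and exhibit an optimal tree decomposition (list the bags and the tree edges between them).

The largest bag has 3 vertices, giving width 2; this decomposition certifies tw(G) ≤ 2. On the other hand G contains the 3-clique {2, 3, 4}. A clique must lie in a single bag of any decomposition, so no decomposition can have width below 2. Hence tw(G) = 2 exactly.

Treewidth 2.
One optimal decomposition is:
Bags: B1 = {1, 2, 5}  B2 = {2, 4, 5}  B3 = {2, 5, 6}  B4 = {2, 3, 4}
Tree: B1–B2, B2–B3, B2–B4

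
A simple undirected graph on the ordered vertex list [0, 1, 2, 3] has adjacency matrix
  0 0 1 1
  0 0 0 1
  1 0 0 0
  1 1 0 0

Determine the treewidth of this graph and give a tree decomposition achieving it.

Treewidth 1.
Bags: B1 = {1, 3}  B2 = {0, 3}  B3 = {0, 2}
Tree: B1–B2, B2–B3

Every bag has size at most 2, so the width is 2 − 1 = 1 and tw(G) ≤ 1. Any graph with an edge has treewidth ≥ 1, and G has the edge 3–1. Hence tw(G) = 1 exactly.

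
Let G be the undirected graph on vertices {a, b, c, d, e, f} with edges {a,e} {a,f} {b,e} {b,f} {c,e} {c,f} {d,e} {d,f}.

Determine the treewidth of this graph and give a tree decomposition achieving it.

Every bag has size at most 3, so the width is 3 − 1 = 2 and tw(G) ≤ 2. For the lower bound, G contains the cycle f–b–e–a–f, so G is not a forest; only forests have treewidth ≤ 1, hence tw(G) ≥ 2. Combining the bounds, tw(G) = 2.

Treewidth 2.
One optimal decomposition is:
Bags: B1 = {b, e, f}  B2 = {a, e, f}  B3 = {d, e, f}  B4 = {c, e, f}
Tree: B1–B2, B2–B3, B3–B4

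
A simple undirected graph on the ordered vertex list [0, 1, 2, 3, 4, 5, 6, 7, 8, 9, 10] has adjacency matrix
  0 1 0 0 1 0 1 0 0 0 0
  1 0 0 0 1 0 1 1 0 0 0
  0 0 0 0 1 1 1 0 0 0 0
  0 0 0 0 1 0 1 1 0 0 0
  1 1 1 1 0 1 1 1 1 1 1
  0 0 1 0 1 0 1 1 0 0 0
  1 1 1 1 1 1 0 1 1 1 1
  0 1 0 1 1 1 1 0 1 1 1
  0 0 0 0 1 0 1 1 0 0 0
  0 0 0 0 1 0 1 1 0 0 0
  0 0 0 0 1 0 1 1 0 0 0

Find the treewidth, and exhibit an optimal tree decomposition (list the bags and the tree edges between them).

Treewidth 3.
One such decomposition:
Bags: B1 = {4, 6, 7, 8}  B2 = {1, 4, 6, 7}  B3 = {4, 6, 7, 10}  B4 = {3, 4, 6, 7}  B5 = {0, 1, 4, 6}  B6 = {4, 6, 7, 9}  B7 = {4, 5, 6, 7}  B8 = {2, 4, 5, 6}
Tree: B1–B2, B2–B3, B3–B4, B2–B5, B2–B6, B2–B7, B7–B8

Each bag holds 4 vertices, so the decomposition has width 3, which upper-bounds the treewidth. On the other hand G contains the 4-clique {0, 1, 4, 6}. A clique must lie in a single bag of any decomposition, so no decomposition can have width below 3. The upper and lower bounds meet at 3, so that is the treewidth.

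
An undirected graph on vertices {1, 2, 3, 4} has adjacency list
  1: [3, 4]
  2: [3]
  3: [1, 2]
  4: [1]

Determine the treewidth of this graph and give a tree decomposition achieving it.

Every bag has size at most 2, so the width is 2 − 1 = 1 and tw(G) ≤ 1. Since G has at least one edge (e.g. 4–1), it is not an edgeless graph, so tw(G) ≥ 1. Hence tw(G) = 1 exactly.

Treewidth 1.
Bags: B1 = {1, 4}  B2 = {1, 3}  B3 = {2, 3}
Tree: B1–B2, B2–B3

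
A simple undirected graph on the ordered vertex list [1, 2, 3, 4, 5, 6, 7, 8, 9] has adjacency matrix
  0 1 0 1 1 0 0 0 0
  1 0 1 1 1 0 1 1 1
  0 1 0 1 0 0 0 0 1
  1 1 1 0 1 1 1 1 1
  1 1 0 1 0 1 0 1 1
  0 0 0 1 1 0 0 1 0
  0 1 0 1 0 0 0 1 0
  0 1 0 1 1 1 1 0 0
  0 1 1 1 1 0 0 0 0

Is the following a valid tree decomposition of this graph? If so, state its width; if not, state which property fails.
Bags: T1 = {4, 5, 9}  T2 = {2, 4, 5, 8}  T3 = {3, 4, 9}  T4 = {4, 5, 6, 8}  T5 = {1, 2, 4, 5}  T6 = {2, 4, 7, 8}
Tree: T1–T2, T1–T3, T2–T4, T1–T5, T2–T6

A tree decomposition must satisfy three properties: every vertex lies in some bag; for every edge, both endpoints lie together in some bag; and for every vertex, the bags containing it form a connected subtree. Here edge (2,9) lies in no bag, so the decomposition is invalid.

No — edge (2,9) lies in no bag.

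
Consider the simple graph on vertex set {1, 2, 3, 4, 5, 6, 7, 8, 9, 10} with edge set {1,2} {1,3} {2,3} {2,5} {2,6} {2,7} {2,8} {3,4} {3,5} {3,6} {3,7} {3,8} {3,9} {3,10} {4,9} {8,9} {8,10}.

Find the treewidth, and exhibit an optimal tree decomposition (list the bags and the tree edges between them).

Treewidth 2.
One optimal decomposition is:
Bags: B1 = {1, 2, 3}  B2 = {2, 3, 8}  B3 = {2, 3, 7}  B4 = {3, 8, 9}  B5 = {3, 8, 10}  B6 = {2, 3, 6}  B7 = {2, 3, 5}  B8 = {3, 4, 9}
Tree: B1–B2, B2–B3, B2–B4, B4–B5, B3–B6, B2–B7, B4–B8

The largest bag has 3 vertices, giving width 2; this decomposition certifies tw(G) ≤ 2. For the lower bound, the 3 vertices {3, 8, 9} are pairwise adjacent, and any tree decomposition puts a clique entirely inside one bag — forcing width ≥ 2. The upper and lower bounds meet at 2, so that is the treewidth.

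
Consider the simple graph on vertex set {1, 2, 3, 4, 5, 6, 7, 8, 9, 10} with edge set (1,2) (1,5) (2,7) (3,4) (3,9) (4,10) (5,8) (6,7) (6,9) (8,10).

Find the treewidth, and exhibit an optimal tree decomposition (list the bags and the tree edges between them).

Every bag has size at most 3, so the width is 3 − 1 = 2 and tw(G) ≤ 2. The edges 7–6–9–3–4–10–8–5–1–2–7 form a cycle, so G is not a tree and its treewidth is at least 2. Hence tw(G) = 2 exactly.

Treewidth 2.
Bags: B1 = {6, 7, 9}  B2 = {3, 7, 9}  B3 = {3, 4, 7}  B4 = {4, 7, 10}  B5 = {7, 8, 10}  B6 = {5, 7, 8}  B7 = {1, 5, 7}  B8 = {1, 2, 7}
Tree: B1–B2, B2–B3, B3–B4, B4–B5, B5–B6, B6–B7, B7–B8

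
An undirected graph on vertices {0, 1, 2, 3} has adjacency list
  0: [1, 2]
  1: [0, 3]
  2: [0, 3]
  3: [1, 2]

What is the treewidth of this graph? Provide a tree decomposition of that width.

Treewidth 2.
Bags: B1 = {0, 1, 3}  B2 = {0, 2, 3}
Tree: B1–B2

Every bag has size at most 3, so the width is 3 − 1 = 2 and tw(G) ≤ 2. The edges 0–1–3–2–0 form a cycle, so G is not a tree and its treewidth is at least 2. The upper and lower bounds meet at 2, so that is the treewidth.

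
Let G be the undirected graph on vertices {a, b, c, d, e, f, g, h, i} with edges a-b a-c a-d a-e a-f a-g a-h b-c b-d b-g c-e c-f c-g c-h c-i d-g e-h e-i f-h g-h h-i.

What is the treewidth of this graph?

3

A width-3 tree decomposition is:
Bags: B1 = {a, c, g, h}  B2 = {a, c, f, h}  B3 = {a, b, c, g}  B4 = {a, c, e, h}  B5 = {c, e, h, i}  B6 = {a, b, d, g}
Tree: B1–B2, B1–B3, B1–B4, B4–B5, B3–B6
The largest bag has 4 vertices, giving width 3; this decomposition certifies tw(G) ≤ 3. For the lower bound, the 4 vertices {a, b, d, g} are pairwise adjacent, and any tree decomposition puts a clique entirely inside one bag — forcing width ≥ 3. Therefore the treewidth is 3.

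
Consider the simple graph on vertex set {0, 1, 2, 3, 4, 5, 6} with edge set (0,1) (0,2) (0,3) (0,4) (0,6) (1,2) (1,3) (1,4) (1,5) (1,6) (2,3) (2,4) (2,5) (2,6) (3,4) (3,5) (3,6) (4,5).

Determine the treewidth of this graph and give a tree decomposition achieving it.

Treewidth 4.
One such decomposition:
Bags: B1 = {0, 1, 2, 3, 4}  B2 = {1, 2, 3, 4, 5}  B3 = {0, 1, 2, 3, 6}
Tree: B1–B2, B1–B3

Every bag has size at most 5, so the width is 5 − 1 = 4 and tw(G) ≤ 4. On the other hand G contains the 5-clique {0, 1, 2, 3, 4}. A clique must lie in a single bag of any decomposition, so no decomposition can have width below 4. Therefore the treewidth is 4.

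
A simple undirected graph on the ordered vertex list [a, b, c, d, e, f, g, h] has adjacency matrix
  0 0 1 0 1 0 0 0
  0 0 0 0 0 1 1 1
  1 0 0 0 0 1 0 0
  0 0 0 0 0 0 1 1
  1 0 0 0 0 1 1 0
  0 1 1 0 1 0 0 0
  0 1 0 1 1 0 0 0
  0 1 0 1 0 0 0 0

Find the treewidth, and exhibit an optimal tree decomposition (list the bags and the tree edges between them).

Treewidth 2.
One optimal decomposition is:
Bags: B1 = {b, d, h}  B2 = {b, d, g}  B3 = {b, f, g}  B4 = {e, f, g}  B5 = {c, e, f}  B6 = {a, c, e}
Tree: B1–B2, B2–B3, B3–B4, B4–B5, B5–B6

Every bag has size at most 3, so the width is 3 − 1 = 2 and tw(G) ≤ 2. For the lower bound, G contains the cycle h–d–g–b–h, so G is not a forest; only forests have treewidth ≤ 1, hence tw(G) ≥ 2. Therefore the treewidth is 2.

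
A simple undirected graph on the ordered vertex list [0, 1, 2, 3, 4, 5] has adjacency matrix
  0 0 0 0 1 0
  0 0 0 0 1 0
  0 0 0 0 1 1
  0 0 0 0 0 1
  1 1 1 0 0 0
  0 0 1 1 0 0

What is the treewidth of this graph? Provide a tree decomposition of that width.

Treewidth 1.
One optimal decomposition is:
Bags: B1 = {2, 5}  B2 = {2, 4}  B3 = {1, 4}  B4 = {3, 5}  B5 = {0, 4}
Tree: B1–B2, B2–B3, B1–B4, B2–B5

Each bag holds 2 vertices, so the decomposition has width 1, which upper-bounds the treewidth. Since G has at least one edge (e.g. 5–2), it is not an edgeless graph, so tw(G) ≥ 1. The upper and lower bounds meet at 1, so that is the treewidth.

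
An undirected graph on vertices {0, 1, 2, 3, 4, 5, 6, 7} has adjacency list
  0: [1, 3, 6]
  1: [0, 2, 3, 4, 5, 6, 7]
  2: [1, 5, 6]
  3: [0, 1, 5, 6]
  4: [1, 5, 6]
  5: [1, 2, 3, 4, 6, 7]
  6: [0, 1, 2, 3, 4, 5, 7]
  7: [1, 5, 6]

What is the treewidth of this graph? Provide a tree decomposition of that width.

The largest bag has 4 vertices, giving width 3; this decomposition certifies tw(G) ≤ 3. For the lower bound, the 4 vertices {0, 1, 3, 6} are pairwise adjacent, and any tree decomposition puts a clique entirely inside one bag — forcing width ≥ 3. Therefore the treewidth is 3.

Treewidth 3.
Bags: B1 = {0, 1, 3, 6}  B2 = {1, 3, 5, 6}  B3 = {1, 2, 5, 6}  B4 = {1, 5, 6, 7}  B5 = {1, 4, 5, 6}
Tree: B1–B2, B2–B3, B2–B4, B4–B5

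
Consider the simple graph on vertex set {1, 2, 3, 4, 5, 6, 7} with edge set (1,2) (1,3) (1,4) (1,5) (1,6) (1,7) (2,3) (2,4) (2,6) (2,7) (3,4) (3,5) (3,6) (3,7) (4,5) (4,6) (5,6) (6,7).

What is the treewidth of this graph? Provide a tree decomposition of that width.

Each bag holds 5 vertices, so the decomposition has width 4, which upper-bounds the treewidth. On the other hand G contains the 5-clique {1, 2, 3, 4, 6}. A clique must lie in a single bag of any decomposition, so no decomposition can have width below 4. Hence tw(G) = 4 exactly.

Treewidth 4.
Bags: B1 = {1, 2, 3, 6, 7}  B2 = {1, 2, 3, 4, 6}  B3 = {1, 3, 4, 5, 6}
Tree: B1–B2, B2–B3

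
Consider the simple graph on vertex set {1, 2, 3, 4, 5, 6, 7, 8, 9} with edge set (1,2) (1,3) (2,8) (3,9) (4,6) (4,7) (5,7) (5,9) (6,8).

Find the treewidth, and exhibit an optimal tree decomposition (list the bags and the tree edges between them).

Treewidth 2.
Bags: B1 = {1, 2, 8}  B2 = {1, 6, 8}  B3 = {1, 4, 6}  B4 = {1, 4, 7}  B5 = {1, 5, 7}  B6 = {1, 5, 9}  B7 = {1, 3, 9}
Tree: B1–B2, B2–B3, B3–B4, B4–B5, B5–B6, B6–B7

Each bag holds 3 vertices, so the decomposition has width 2, which upper-bounds the treewidth. For the lower bound, G contains the cycle 1–2–8–6–4–7–5–9–3–1, so G is not a forest; only forests have treewidth ≤ 1, hence tw(G) ≥ 2. Hence tw(G) = 2 exactly.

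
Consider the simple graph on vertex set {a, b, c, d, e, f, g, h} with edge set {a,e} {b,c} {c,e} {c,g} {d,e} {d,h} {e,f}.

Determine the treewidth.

A width-1 tree decomposition is:
Bags: B1 = {d, e}  B2 = {c, e}  B3 = {d, h}  B4 = {e, f}  B5 = {a, e}  B6 = {c, g}  B7 = {b, c}
Tree: B1–B2, B1–B3, B1–B4, B2–B5, B2–B6, B6–B7
The largest bag has 2 vertices, giving width 1; this decomposition certifies tw(G) ≤ 1. G has an edge, so its treewidth is at least 1. Combining the bounds, tw(G) = 1.

1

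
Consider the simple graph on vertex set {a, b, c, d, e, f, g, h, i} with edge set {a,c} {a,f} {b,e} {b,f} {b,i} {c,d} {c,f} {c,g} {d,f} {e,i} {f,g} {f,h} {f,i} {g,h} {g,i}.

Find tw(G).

A width-2 tree decomposition is:
Bags: B1 = {f, g, i}  B2 = {f, g, h}  B3 = {b, f, i}  B4 = {c, f, g}  B5 = {c, d, f}  B6 = {a, c, f}  B7 = {b, e, i}
Tree: B1–B2, B1–B3, B1–B4, B4–B5, B5–B6, B3–B7
Each bag holds 3 vertices, so the decomposition has width 2, which upper-bounds the treewidth. For the lower bound, the 3 vertices {b, e, i} are pairwise adjacent, and any tree decomposition puts a clique entirely inside one bag — forcing width ≥ 2. Combining the bounds, tw(G) = 2.

2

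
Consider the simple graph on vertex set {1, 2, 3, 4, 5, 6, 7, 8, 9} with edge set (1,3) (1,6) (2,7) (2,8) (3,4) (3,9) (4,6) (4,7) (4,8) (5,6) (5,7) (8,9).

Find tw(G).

3

A width-3 tree decomposition is:
Bags: B1 = {1, 3, 5, 6}  B2 = {3, 4, 5, 6}  B3 = {3, 4, 5, 7}  B4 = {3, 4, 7, 9}  B5 = {4, 7, 8, 9}  B6 = {2, 7, 8, 9}
Tree: B1–B2, B2–B3, B3–B4, B4–B5, B5–B6
Each bag holds 4 vertices, so the decomposition has width 3, which upper-bounds the treewidth. For the lower bound: the 4 vertex sets {1,5,6}, {3}, {4}, {2,7,8,9} are disjoint, each induces a connected subgraph, and every pair is joined by at least one edge of G. Contracting each set to a single vertex therefore yields K_{4} as a minor, and since treewidth is minor-monotone, tw(G) ≥ tw(K_{4}) = 3. The upper and lower bounds meet at 3, so that is the treewidth.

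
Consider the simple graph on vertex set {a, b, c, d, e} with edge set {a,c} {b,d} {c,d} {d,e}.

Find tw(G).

1

A width-1 tree decomposition is:
Bags: B1 = {d, e}  B2 = {c, d}  B3 = {b, d}  B4 = {a, c}
Tree: B1–B2, B2–B3, B2–B4
Each bag holds 2 vertices, so the decomposition has width 1, which upper-bounds the treewidth. G has an edge, so its treewidth is at least 1. Combining the bounds, tw(G) = 1.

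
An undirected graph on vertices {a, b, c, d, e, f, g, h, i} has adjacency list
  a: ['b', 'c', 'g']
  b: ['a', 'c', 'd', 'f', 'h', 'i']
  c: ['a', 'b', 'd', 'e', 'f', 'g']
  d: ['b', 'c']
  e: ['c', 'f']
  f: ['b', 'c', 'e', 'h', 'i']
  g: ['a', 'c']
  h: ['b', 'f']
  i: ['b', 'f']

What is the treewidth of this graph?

2

A width-2 tree decomposition is:
Bags: B1 = {b, c, f}  B2 = {a, b, c}  B3 = {b, f, h}  B4 = {c, e, f}  B5 = {a, c, g}  B6 = {b, c, d}  B7 = {b, f, i}
Tree: B1–B2, B1–B3, B1–B4, B2–B5, B2–B6, B1–B7
Each bag holds 3 vertices, so the decomposition has width 2, which upper-bounds the treewidth. For the lower bound, the 3 vertices {a, c, g} are pairwise adjacent, and any tree decomposition puts a clique entirely inside one bag — forcing width ≥ 2. Combining the bounds, tw(G) = 2.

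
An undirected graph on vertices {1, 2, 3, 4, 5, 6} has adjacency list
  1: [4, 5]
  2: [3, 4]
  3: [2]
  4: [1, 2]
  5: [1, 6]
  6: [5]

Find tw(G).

A width-1 tree decomposition is:
Bags: B1 = {5, 6}  B2 = {1, 5}  B3 = {1, 4}  B4 = {2, 4}  B5 = {2, 3}
Tree: B1–B2, B2–B3, B3–B4, B4–B5
Every bag has size at most 2, so the width is 2 − 1 = 1 and tw(G) ≤ 1. Any graph with an edge has treewidth ≥ 1, and G has the edge 6–5. Hence tw(G) = 1 exactly.

1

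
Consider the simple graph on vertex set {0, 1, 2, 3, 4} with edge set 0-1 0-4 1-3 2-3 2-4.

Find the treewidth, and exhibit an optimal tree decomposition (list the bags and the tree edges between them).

Treewidth 2.
One such decomposition:
Bags: B1 = {2, 3, 4}  B2 = {1, 3, 4}  B3 = {0, 1, 4}
Tree: B1–B2, B2–B3

Each bag holds 3 vertices, so the decomposition has width 2, which upper-bounds the treewidth. For the lower bound, G contains the cycle 4–2–3–1–0–4, so G is not a forest; only forests have treewidth ≤ 1, hence tw(G) ≥ 2. The upper and lower bounds meet at 2, so that is the treewidth.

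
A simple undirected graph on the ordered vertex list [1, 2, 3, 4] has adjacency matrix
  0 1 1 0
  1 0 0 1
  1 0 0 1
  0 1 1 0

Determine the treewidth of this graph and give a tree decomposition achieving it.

Every bag has size at most 3, so the width is 3 − 1 = 2 and tw(G) ≤ 2. The edges 4–3–1–2–4 form a cycle, so G is not a tree and its treewidth is at least 2. The upper and lower bounds meet at 2, so that is the treewidth.

Treewidth 2.
One such decomposition:
Bags: B1 = {1, 3, 4}  B2 = {1, 2, 4}
Tree: B1–B2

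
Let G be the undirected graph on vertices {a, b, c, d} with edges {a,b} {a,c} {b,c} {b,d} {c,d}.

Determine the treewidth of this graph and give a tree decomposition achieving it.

Treewidth 2.
Bags: B1 = {b, c, d}  B2 = {a, b, c}
Tree: B1–B2

The largest bag has 3 vertices, giving width 2; this decomposition certifies tw(G) ≤ 2. Conversely, {b, c, d} is a clique of size 3, and the vertices of any clique must share a bag in every tree decomposition; so some bag has ≥ 3 vertices and tw(G) ≥ 2. Therefore the treewidth is 2.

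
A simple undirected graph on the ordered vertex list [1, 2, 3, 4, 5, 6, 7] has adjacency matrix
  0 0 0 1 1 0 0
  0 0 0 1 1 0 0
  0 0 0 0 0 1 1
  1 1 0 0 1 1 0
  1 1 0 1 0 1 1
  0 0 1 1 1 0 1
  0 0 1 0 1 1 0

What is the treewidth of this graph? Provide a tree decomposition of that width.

Each bag holds 3 vertices, so the decomposition has width 2, which upper-bounds the treewidth. Conversely, {3, 6, 7} is a clique of size 3, and the vertices of any clique must share a bag in every tree decomposition; so some bag has ≥ 3 vertices and tw(G) ≥ 2. Hence tw(G) = 2 exactly.

Treewidth 2.
Bags: B1 = {2, 4, 5}  B2 = {4, 5, 6}  B3 = {1, 4, 5}  B4 = {5, 6, 7}  B5 = {3, 6, 7}
Tree: B1–B2, B1–B3, B2–B4, B4–B5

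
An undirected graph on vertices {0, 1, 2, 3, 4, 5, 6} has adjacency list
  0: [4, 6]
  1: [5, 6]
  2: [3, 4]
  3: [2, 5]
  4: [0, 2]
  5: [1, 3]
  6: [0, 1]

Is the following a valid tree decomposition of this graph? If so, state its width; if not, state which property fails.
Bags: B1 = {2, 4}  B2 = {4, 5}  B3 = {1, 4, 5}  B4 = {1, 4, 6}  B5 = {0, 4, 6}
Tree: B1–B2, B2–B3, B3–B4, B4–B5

No — vertex 3 appears in no bag.

A tree decomposition must satisfy three properties: every vertex lies in some bag; for every edge, both endpoints lie together in some bag; and for every vertex, the bags containing it form a connected subtree. Here vertex 3 appears in no bag, so the decomposition is invalid.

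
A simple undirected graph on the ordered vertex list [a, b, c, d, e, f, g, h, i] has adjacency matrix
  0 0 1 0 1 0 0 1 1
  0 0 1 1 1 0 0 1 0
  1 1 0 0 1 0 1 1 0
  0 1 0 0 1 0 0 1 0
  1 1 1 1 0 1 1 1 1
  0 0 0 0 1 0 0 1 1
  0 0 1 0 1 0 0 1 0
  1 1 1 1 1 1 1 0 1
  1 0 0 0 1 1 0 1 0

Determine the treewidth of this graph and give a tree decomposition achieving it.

Treewidth 3.
One optimal decomposition is:
Bags: B1 = {e, f, h, i}  B2 = {a, e, h, i}  B3 = {a, c, e, h}  B4 = {b, c, e, h}  B5 = {b, d, e, h}  B6 = {c, e, g, h}
Tree: B1–B2, B2–B3, B3–B4, B4–B5, B3–B6

Each bag holds 4 vertices, so the decomposition has width 3, which upper-bounds the treewidth. On the other hand G contains the 4-clique {b, d, e, h}. A clique must lie in a single bag of any decomposition, so no decomposition can have width below 3. Combining the bounds, tw(G) = 3.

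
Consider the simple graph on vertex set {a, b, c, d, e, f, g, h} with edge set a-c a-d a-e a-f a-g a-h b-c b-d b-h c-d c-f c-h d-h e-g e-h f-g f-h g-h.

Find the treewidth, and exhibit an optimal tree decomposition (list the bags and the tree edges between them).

Treewidth 3.
Bags: B1 = {a, c, f, h}  B2 = {a, f, g, h}  B3 = {a, c, d, h}  B4 = {a, e, g, h}  B5 = {b, c, d, h}
Tree: B1–B2, B1–B3, B2–B4, B3–B5

Every bag has size at most 4, so the width is 4 − 1 = 3 and tw(G) ≤ 3. For the lower bound, the 4 vertices {a, c, d, h} are pairwise adjacent, and any tree decomposition puts a clique entirely inside one bag — forcing width ≥ 3. Therefore the treewidth is 3.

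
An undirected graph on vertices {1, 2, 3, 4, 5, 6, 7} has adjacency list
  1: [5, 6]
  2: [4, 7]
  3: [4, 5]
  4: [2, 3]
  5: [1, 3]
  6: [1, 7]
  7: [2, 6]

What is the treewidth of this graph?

2

A width-2 tree decomposition is:
Bags: B1 = {3, 4, 5}  B2 = {1, 4, 5}  B3 = {1, 4, 6}  B4 = {4, 6, 7}  B5 = {2, 4, 7}
Tree: B1–B2, B2–B3, B3–B4, B4–B5
The largest bag has 3 vertices, giving width 2; this decomposition certifies tw(G) ≤ 2. For the lower bound, G contains the cycle 4–3–5–1–6–7–2–4, so G is not a forest; only forests have treewidth ≤ 1, hence tw(G) ≥ 2. Hence tw(G) = 2 exactly.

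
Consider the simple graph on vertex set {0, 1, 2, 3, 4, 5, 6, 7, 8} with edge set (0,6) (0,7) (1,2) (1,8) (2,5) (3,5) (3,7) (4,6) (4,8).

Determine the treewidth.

2

A width-2 tree decomposition is:
Bags: B1 = {1, 2, 5}  B2 = {1, 5, 8}  B3 = {4, 5, 8}  B4 = {4, 5, 6}  B5 = {0, 5, 6}  B6 = {0, 5, 7}  B7 = {3, 5, 7}
Tree: B1–B2, B2–B3, B3–B4, B4–B5, B5–B6, B6–B7
Each bag holds 3 vertices, so the decomposition has width 2, which upper-bounds the treewidth. The edges 5–2–1–8–4–6–0–7–3–5 form a cycle, so G is not a tree and its treewidth is at least 2. The upper and lower bounds meet at 2, so that is the treewidth.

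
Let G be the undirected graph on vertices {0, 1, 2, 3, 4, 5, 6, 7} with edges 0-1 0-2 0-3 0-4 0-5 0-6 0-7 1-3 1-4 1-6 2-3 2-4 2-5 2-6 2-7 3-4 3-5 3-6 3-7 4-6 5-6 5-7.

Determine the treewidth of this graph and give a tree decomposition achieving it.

Each bag holds 5 vertices, so the decomposition has width 4, which upper-bounds the treewidth. Conversely, {0, 1, 3, 4, 6} is a clique of size 5, and the vertices of any clique must share a bag in every tree decomposition; so some bag has ≥ 5 vertices and tw(G) ≥ 4. Therefore the treewidth is 4.

Treewidth 4.
Bags: B1 = {0, 2, 3, 5, 6}  B2 = {0, 2, 3, 5, 7}  B3 = {0, 2, 3, 4, 6}  B4 = {0, 1, 3, 4, 6}
Tree: B1–B2, B1–B3, B3–B4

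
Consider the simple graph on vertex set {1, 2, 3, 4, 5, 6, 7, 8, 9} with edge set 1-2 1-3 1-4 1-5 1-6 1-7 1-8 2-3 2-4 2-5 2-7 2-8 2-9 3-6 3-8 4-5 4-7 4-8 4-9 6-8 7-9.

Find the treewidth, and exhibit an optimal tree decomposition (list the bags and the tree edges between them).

Treewidth 3.
Bags: B1 = {1, 2, 4, 7}  B2 = {1, 2, 4, 8}  B3 = {1, 2, 4, 5}  B4 = {1, 2, 3, 8}  B5 = {1, 3, 6, 8}  B6 = {2, 4, 7, 9}
Tree: B1–B2, B2–B3, B2–B4, B4–B5, B1–B6

Each bag holds 4 vertices, so the decomposition has width 3, which upper-bounds the treewidth. Conversely, {1, 2, 3, 8} is a clique of size 4, and the vertices of any clique must share a bag in every tree decomposition; so some bag has ≥ 4 vertices and tw(G) ≥ 3. Hence tw(G) = 3 exactly.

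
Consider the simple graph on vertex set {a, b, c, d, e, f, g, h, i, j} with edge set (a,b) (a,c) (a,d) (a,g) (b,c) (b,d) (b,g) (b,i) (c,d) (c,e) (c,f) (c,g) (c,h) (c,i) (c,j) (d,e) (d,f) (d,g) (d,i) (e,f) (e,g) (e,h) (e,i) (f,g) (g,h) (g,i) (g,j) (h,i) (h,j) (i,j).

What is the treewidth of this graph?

A width-4 tree decomposition is:
Bags: B1 = {c, d, e, g, i}  B2 = {c, e, g, h, i}  B3 = {b, c, d, g, i}  B4 = {a, b, c, d, g}  B5 = {c, g, h, i, j}  B6 = {c, d, e, f, g}
Tree: B1–B2, B1–B3, B3–B4, B2–B5, B1–B6
The largest bag has 5 vertices, giving width 4; this decomposition certifies tw(G) ≤ 4. Conversely, {c, d, e, f, g} is a clique of size 5, and the vertices of any clique must share a bag in every tree decomposition; so some bag has ≥ 5 vertices and tw(G) ≥ 4. The upper and lower bounds meet at 4, so that is the treewidth.

4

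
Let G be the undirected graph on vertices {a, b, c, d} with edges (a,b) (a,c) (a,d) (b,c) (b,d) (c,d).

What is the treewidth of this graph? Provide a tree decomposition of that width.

Treewidth 3.
One optimal decomposition is:
Bags: B1 = {a, b, c, d}
Tree: (single bag)

A single bag containing all 4 vertices is trivially a valid decomposition of width 3. Conversely, {a, b, c, d} is a clique of size 4, and the vertices of any clique must share a bag in every tree decomposition; so some bag has ≥ 4 vertices and tw(G) ≥ 3. Therefore the treewidth is 3.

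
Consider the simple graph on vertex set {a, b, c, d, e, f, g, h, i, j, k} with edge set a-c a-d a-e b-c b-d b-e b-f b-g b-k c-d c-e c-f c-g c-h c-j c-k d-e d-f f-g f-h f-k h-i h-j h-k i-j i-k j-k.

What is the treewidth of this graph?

A width-3 tree decomposition is:
Bags: B1 = {c, f, h, k}  B2 = {c, h, j, k}  B3 = {b, c, f, k}  B4 = {b, c, d, f}  B5 = {b, c, d, e}  B6 = {b, c, f, g}  B7 = {h, i, j, k}  B8 = {a, c, d, e}
Tree: B1–B2, B1–B3, B3–B4, B4–B5, B4–B6, B2–B7, B5–B8
Each bag holds 4 vertices, so the decomposition has width 3, which upper-bounds the treewidth. For the lower bound, the 4 vertices {a, c, d, e} are pairwise adjacent, and any tree decomposition puts a clique entirely inside one bag — forcing width ≥ 3. Hence tw(G) = 3 exactly.

3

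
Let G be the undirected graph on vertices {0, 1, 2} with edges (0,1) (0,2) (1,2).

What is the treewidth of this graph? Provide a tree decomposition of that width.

With just one bag of size 3, the width is 3 − 1 = 2, so tw(G) ≤ 2. On the other hand G contains the 3-clique {0, 1, 2}. A clique must lie in a single bag of any decomposition, so no decomposition can have width below 2. The upper and lower bounds meet at 2, so that is the treewidth.

Treewidth 2.
One optimal decomposition is:
Bags: B1 = {0, 1, 2}
Tree: (single bag)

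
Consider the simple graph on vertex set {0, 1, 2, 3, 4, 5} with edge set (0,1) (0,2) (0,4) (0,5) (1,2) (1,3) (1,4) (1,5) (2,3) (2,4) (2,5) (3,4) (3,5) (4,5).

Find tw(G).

A width-4 tree decomposition is:
Bags: B1 = {0, 1, 2, 4, 5}  B2 = {1, 2, 3, 4, 5}
Tree: B1–B2
The largest bag has 5 vertices, giving width 4; this decomposition certifies tw(G) ≤ 4. On the other hand G contains the 5-clique {0, 1, 2, 4, 5}. A clique must lie in a single bag of any decomposition, so no decomposition can have width below 4. Hence tw(G) = 4 exactly.

4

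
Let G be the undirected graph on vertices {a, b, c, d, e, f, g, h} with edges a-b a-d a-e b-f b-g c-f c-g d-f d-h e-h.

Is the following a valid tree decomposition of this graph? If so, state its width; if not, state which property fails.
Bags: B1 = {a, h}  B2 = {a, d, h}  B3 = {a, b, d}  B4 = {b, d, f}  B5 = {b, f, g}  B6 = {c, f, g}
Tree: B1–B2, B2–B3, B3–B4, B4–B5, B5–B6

A tree decomposition must satisfy three properties: every vertex lies in some bag; for every edge, both endpoints lie together in some bag; and for every vertex, the bags containing it form a connected subtree. Here vertex e appears in no bag, so the decomposition is invalid.

No — vertex e appears in no bag.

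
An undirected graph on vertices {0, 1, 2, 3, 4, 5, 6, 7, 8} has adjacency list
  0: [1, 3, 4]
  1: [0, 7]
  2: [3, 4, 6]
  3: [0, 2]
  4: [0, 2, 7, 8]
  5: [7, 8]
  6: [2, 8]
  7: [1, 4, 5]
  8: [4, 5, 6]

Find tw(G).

3

A width-3 tree decomposition is:
Bags: B1 = {0, 1, 5, 7}  B2 = {0, 4, 5, 7}  B3 = {0, 4, 5, 8}  B4 = {0, 3, 4, 8}  B5 = {2, 3, 4, 8}  B6 = {2, 3, 6, 8}
Tree: B1–B2, B2–B3, B3–B4, B4–B5, B5–B6
Each bag holds 4 vertices, so the decomposition has width 3, which upper-bounds the treewidth. For the lower bound: the 4 vertex sets {1,5,7}, {0}, {4}, {2,3,6,8} are disjoint, each induces a connected subgraph, and every pair is joined by at least one edge of G. Contracting each set to a single vertex therefore yields K_{4} as a minor, and since treewidth is minor-monotone, tw(G) ≥ tw(K_{4}) = 3. Combining the bounds, tw(G) = 3.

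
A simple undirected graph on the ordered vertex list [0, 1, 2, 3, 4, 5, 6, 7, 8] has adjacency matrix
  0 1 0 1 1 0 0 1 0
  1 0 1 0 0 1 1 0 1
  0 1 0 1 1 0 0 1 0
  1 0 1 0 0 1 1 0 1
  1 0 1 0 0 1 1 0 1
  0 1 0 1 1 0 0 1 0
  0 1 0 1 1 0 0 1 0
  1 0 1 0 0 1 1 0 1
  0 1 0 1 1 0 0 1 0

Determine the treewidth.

A width-4 tree decomposition is:
Bags: B1 = {1, 3, 4, 6, 7}  B2 = {0, 1, 3, 4, 7}  B3 = {1, 3, 4, 5, 7}  B4 = {1, 2, 3, 4, 7}  B5 = {1, 3, 4, 7, 8}
Tree: B1–B2, B2–B3, B3–B4, B4–B5
Each bag holds 5 vertices, so the decomposition has width 4, which upper-bounds the treewidth. For the lower bound: the 5 vertex sets {1,6}, {0,7}, {3,5}, {4}, {2} are disjoint, each induces a connected subgraph, and every pair is joined by at least one edge of G. Contracting each set to a single vertex therefore yields K_{5} as a minor, and since treewidth is minor-monotone, tw(G) ≥ tw(K_{5}) = 4. Combining the bounds, tw(G) = 4.

4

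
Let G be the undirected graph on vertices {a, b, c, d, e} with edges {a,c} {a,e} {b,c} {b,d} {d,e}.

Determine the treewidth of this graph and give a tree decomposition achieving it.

Treewidth 2.
One optimal decomposition is:
Bags: B1 = {b, d, e}  B2 = {b, c, e}  B3 = {a, c, e}
Tree: B1–B2, B2–B3

Each bag holds 3 vertices, so the decomposition has width 2, which upper-bounds the treewidth. Since e–d–b–c–a–e is a cycle in G, G is not acyclic. Forests are exactly the graphs of treewidth ≤ 1, so tw(G) ≥ 2. The upper and lower bounds meet at 2, so that is the treewidth.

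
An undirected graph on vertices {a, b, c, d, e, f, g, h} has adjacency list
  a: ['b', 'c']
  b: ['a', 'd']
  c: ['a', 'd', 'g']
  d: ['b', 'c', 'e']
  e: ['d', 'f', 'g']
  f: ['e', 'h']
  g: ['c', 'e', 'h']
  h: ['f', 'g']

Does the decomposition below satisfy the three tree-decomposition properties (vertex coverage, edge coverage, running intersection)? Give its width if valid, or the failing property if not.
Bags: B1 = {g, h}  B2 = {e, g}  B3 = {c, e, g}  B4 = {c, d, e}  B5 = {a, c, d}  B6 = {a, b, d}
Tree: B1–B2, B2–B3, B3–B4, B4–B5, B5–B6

A tree decomposition must satisfy three properties: every vertex lies in some bag; for every edge, both endpoints lie together in some bag; and for every vertex, the bags containing it form a connected subtree. Here vertex f appears in no bag, so the decomposition is invalid.

No — vertex f appears in no bag.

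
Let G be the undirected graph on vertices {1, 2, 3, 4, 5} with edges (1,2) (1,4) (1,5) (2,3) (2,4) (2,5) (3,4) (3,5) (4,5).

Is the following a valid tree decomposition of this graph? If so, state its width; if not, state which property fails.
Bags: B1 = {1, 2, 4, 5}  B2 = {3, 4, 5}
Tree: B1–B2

A tree decomposition must satisfy three properties: every vertex lies in some bag; for every edge, both endpoints lie together in some bag; and for every vertex, the bags containing it form a connected subtree. Here edge (2,3) lies in no bag, so the decomposition is invalid.

No — edge (2,3) lies in no bag.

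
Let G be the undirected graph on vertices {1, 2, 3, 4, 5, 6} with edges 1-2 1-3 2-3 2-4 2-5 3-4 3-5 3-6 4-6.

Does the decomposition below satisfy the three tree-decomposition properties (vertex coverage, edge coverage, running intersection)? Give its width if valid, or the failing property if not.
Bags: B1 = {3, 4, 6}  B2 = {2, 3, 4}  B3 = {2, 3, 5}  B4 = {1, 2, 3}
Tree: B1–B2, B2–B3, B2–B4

Every vertex of G appears in some bag (union = {1, 2, 3, 4, 5, 6}); every edge is covered by a bag; and for each vertex v the set of bags containing v is connected in the bag tree. The decomposition is therefore valid. The largest bag has 3 vertices, so the width is 2.

Yes; width 2.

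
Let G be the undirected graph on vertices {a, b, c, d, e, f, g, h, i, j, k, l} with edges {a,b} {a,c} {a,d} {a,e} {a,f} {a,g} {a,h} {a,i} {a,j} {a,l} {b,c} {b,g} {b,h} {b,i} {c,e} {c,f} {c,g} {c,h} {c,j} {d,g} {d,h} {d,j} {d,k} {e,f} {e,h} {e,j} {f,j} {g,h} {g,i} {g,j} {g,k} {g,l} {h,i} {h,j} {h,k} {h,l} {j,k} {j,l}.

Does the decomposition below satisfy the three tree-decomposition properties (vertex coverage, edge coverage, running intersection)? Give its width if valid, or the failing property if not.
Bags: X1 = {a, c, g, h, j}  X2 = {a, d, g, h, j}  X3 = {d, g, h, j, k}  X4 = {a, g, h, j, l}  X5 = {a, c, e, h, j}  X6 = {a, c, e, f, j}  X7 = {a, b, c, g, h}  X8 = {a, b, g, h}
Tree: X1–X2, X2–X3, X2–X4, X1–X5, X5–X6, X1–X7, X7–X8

A tree decomposition must satisfy three properties: every vertex lies in some bag; for every edge, both endpoints lie together in some bag; and for every vertex, the bags containing it form a connected subtree. Here vertex i appears in no bag, so the decomposition is invalid.

No — vertex i appears in no bag.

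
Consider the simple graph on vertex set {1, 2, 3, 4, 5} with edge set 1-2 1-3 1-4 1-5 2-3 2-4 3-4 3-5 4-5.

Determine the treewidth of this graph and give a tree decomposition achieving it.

Treewidth 3.
One optimal decomposition is:
Bags: B1 = {1, 2, 3, 4}  B2 = {1, 3, 4, 5}
Tree: B1–B2

Each bag holds 4 vertices, so the decomposition has width 3, which upper-bounds the treewidth. For the lower bound, the 4 vertices {1, 2, 3, 4} are pairwise adjacent, and any tree decomposition puts a clique entirely inside one bag — forcing width ≥ 3. Combining the bounds, tw(G) = 3.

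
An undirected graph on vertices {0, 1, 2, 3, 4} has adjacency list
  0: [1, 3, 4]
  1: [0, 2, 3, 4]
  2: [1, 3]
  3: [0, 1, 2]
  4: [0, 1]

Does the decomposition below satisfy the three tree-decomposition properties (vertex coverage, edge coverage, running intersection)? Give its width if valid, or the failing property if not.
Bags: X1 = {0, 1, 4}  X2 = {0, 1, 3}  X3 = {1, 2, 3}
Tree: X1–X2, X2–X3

Every vertex of G appears in some bag (union = {0, 1, 2, 3, 4}); every edge is covered by a bag; and for each vertex v the set of bags containing v is connected in the bag tree. The decomposition is therefore valid. The largest bag has 3 vertices, so the width is 2.

Yes; width 2.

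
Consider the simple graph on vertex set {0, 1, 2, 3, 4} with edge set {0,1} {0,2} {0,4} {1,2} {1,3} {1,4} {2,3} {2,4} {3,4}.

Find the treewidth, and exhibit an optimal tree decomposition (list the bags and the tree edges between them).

The largest bag has 4 vertices, giving width 3; this decomposition certifies tw(G) ≤ 3. Conversely, {0, 1, 2, 4} is a clique of size 4, and the vertices of any clique must share a bag in every tree decomposition; so some bag has ≥ 4 vertices and tw(G) ≥ 3. Hence tw(G) = 3 exactly.

Treewidth 3.
One such decomposition:
Bags: B1 = {0, 1, 2, 4}  B2 = {1, 2, 3, 4}
Tree: B1–B2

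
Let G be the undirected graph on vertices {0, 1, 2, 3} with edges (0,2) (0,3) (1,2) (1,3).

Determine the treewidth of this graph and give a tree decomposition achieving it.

Treewidth 2.
One such decomposition:
Bags: B1 = {0, 2, 3}  B2 = {1, 2, 3}
Tree: B1–B2

Each bag holds 3 vertices, so the decomposition has width 2, which upper-bounds the treewidth. Since 3–0–2–1–3 is a cycle in G, G is not acyclic. Forests are exactly the graphs of treewidth ≤ 1, so tw(G) ≥ 2. Hence tw(G) = 2 exactly.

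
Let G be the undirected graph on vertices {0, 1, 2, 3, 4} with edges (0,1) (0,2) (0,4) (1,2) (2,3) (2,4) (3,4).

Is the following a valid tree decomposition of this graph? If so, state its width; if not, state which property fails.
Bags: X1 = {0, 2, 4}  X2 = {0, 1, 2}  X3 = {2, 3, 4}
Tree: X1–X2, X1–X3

Yes; width 2.

Vertex coverage: the bags together contain {0, 1, 2, 3, 4}, the full vertex set. Edge coverage: each edge of G has both endpoints in at least one bag. Running intersection: for every vertex, the bags containing it form a connected subtree. All three properties hold, so this is a valid tree decomposition of width max|bag| − 1 = 2, and hence tw(G) ≤ 2.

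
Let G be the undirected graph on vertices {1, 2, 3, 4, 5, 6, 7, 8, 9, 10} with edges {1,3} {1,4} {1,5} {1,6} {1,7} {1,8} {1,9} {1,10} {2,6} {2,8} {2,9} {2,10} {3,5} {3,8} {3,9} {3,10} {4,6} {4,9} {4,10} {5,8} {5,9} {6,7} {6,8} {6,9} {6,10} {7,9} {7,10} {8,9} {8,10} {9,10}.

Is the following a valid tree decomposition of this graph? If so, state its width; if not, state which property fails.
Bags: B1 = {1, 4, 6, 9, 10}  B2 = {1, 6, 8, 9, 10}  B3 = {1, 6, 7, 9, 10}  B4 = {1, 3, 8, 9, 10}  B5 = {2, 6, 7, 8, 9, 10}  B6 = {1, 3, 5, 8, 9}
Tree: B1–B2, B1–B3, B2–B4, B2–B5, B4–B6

No — bags containing vertex 7 are not connected in the tree.

A tree decomposition must satisfy three properties: every vertex lies in some bag; for every edge, both endpoints lie together in some bag; and for every vertex, the bags containing it form a connected subtree. Here bags containing vertex 7 are not connected in the tree, so the decomposition is invalid.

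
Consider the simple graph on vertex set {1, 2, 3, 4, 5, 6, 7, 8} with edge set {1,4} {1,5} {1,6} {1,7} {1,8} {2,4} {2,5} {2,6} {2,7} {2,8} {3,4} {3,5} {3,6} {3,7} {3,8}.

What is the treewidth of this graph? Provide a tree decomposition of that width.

Each bag holds 4 vertices, so the decomposition has width 3, which upper-bounds the treewidth. For the lower bound: the 4 vertex sets {1,7}, {2,4}, {3}, {6} are disjoint, each induces a connected subgraph, and every pair is joined by at least one edge of G. Contracting each set to a single vertex therefore yields K_{4} as a minor, and since treewidth is minor-monotone, tw(G) ≥ tw(K_{4}) = 3. Hence tw(G) = 3 exactly.

Treewidth 3.
One such decomposition:
Bags: B1 = {1, 2, 3, 7}  B2 = {1, 2, 3, 4}  B3 = {1, 2, 3, 6}  B4 = {1, 2, 3, 5}  B5 = {1, 2, 3, 8}
Tree: B1–B2, B2–B3, B3–B4, B4–B5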